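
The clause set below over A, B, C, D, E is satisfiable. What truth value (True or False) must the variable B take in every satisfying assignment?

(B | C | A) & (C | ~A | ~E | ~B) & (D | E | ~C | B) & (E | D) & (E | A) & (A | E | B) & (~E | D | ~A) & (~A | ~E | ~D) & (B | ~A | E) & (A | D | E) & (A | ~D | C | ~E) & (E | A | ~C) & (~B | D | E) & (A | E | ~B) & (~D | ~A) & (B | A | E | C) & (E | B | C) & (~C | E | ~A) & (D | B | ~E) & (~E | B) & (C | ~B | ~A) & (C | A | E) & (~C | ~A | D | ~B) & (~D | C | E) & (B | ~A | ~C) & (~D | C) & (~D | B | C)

Suppose B = 0.
From the singleton clause (~E), E = 0.
From the singleton clause (D), D = 1.
From the singleton clause (A), A = 1.
That conflicts with the unit clause (~A).
So every satisfying assignment has B = True.

True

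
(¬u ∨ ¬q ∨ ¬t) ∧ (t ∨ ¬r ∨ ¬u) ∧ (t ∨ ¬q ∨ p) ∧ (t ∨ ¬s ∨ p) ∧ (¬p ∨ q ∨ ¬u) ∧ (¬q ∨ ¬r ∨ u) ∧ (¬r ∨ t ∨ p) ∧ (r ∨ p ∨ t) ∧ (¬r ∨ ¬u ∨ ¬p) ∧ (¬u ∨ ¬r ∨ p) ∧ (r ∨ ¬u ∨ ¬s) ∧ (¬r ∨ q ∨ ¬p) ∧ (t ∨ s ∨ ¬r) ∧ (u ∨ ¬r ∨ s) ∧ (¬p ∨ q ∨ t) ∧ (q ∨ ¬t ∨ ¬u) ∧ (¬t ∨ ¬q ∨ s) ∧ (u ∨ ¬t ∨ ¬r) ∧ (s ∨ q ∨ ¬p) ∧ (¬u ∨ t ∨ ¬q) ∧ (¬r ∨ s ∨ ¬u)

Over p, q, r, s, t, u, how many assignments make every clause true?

There are 2^6 = 64 truth assignments over (p, q, r, s, t, u).
Split on t. With t = True, the clauses containing t are satisfied and ¬t drops from the rest; 5 of the 2^5 = 32 assignments to the other variables satisfy what remains.
With t = False, by the same count on the reduced clause set, 2 assignments work.
Total: 5 + 2 = 7.

7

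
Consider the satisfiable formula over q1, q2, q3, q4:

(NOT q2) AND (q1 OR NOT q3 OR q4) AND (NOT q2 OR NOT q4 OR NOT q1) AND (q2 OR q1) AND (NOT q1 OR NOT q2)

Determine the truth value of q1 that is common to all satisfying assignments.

Suppose q1 = false.
(NOT q2) alone gives q2 = false.
Now (q2) is unsatisfied and unit — conflict.
So every satisfying assignment has q1 = True.

True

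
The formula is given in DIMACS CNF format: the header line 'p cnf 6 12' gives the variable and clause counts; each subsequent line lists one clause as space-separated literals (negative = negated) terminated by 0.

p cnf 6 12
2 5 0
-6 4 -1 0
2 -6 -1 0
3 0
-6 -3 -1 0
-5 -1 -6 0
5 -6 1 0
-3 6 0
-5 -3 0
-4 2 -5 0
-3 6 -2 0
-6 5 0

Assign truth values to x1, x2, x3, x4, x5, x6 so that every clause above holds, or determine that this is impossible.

UNSATISFIABLE

Unit clause (x3) forces x3 = True.
Unit clause (x6) forces x6 = True.
Unit clause (¬x1) forces x1 = False.
Unit clause (x5) forces x5 = True.
That conflicts with the unit clause (¬x5).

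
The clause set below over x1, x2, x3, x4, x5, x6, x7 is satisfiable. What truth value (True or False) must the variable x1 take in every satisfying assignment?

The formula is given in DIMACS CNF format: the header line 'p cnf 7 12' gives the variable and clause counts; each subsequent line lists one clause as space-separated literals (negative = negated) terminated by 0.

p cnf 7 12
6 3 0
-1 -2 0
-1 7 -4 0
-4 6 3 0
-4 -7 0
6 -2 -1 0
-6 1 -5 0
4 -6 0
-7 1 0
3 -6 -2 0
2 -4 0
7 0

True

Suppose x1 = False.
From the singleton clause (¬x7), x7 = False.
That conflicts with the unit clause (x7).
So every satisfying assignment has x1 = True.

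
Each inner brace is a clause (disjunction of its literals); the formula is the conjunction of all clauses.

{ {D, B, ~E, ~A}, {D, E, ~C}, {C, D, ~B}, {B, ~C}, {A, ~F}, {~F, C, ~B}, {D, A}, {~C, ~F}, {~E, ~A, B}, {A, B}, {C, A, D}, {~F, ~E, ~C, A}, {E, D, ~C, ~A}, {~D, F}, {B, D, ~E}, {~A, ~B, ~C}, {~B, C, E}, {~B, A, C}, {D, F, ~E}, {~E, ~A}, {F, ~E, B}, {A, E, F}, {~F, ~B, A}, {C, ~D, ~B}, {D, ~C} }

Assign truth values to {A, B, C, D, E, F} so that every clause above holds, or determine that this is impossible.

Try B = 0.
(~C) alone gives C = 0.
(A) alone gives A = 1.
(~E) alone gives E = 0.
Try D = 1.
(F) alone gives F = 1.
This assignment satisfies each clause.

A ↦ 1; B ↦ 0; C ↦ 0; D ↦ 1; E ↦ 0; F ↦ 1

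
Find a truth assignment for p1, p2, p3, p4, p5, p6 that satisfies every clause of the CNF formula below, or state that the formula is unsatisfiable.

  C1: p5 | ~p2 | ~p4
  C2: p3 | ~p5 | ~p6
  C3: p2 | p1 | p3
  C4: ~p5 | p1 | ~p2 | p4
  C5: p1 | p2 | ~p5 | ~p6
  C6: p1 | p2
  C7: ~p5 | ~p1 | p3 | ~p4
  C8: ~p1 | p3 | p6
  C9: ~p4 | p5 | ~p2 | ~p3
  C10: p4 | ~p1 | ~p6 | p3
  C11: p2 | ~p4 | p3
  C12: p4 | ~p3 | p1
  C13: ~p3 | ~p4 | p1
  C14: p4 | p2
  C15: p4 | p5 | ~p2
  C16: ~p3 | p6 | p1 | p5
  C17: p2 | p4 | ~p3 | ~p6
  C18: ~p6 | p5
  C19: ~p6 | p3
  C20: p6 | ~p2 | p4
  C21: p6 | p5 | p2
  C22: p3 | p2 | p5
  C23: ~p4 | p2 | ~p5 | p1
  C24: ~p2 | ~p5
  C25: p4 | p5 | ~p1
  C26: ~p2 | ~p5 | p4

p1: 1, p2: 0, p3: 1, p4: 1, p5: 1, p6: 1

Try p1 = 1.
Try p3 = 1.
Try p4 = 1.
Try p5 = 1.
(~p2) alone gives p2 = 0.
All clauses hold; p6 can take either value.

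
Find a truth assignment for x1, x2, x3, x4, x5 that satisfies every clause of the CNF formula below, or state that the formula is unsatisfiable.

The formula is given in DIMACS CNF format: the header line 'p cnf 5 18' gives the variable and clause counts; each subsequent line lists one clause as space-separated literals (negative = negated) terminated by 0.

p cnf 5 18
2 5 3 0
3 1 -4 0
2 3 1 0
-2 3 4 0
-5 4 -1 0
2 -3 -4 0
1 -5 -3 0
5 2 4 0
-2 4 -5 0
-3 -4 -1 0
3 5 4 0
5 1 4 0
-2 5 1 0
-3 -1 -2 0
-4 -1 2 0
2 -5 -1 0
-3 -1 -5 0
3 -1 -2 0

UNSATISFIABLE

Suppose x2 = True.
Suppose x3 = True.
(¬x1) alone gives x1 = False.
(¬x5) alone gives x5 = False.
But (x5) is also a unit clause — contradiction.
Backtrack on x3: now try x3 = False.
(x4) alone gives x4 = True.
(x1) alone gives x1 = True.
But (¬x1) is also a unit clause — contradiction.
Either choice for x3 ends in contradiction.
Backtrack on x2: now try x2 = False.
Suppose x5 = True.
(¬x1) alone gives x1 = False.
(x3) alone gives x3 = True.
But (¬x3) is also a unit clause — contradiction.
Backtrack on x5: now try x5 = False.
(x3) alone gives x3 = True.
(¬x4) alone gives x4 = False.
But (x4) is also a unit clause — contradiction.
Either choice for x5 ends in contradiction.
Either choice for x2 ends in contradiction.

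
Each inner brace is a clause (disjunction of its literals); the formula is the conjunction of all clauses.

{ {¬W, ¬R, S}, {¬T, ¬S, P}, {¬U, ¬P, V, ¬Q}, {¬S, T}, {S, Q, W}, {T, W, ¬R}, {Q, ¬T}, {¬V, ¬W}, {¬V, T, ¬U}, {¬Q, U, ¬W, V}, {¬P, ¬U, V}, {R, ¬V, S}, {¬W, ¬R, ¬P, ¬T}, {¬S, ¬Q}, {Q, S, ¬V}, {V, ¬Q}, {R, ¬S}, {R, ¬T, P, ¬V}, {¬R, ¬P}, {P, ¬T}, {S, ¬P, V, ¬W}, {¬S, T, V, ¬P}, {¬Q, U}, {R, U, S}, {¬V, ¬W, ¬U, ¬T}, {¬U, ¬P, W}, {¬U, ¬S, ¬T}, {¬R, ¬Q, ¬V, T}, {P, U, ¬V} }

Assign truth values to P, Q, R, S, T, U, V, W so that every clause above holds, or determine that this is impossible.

P ↦ False,  Q ↦ False,  R ↦ False,  S ↦ False,  T ↦ False,  U ↦ True,  V ↦ False,  W ↦ True

Branch on S: set S = False.
Branch on W: set W = True.
The clause (¬R) is unit, so R = False.
The clause (¬V) is unit, so V = False.
The clause (¬Q) is unit, so Q = False.
The clause (¬T) is unit, so T = False.
The clause (¬P) is unit, so P = False.
The clause (U) is unit, so U = True.
This assignment satisfies each clause.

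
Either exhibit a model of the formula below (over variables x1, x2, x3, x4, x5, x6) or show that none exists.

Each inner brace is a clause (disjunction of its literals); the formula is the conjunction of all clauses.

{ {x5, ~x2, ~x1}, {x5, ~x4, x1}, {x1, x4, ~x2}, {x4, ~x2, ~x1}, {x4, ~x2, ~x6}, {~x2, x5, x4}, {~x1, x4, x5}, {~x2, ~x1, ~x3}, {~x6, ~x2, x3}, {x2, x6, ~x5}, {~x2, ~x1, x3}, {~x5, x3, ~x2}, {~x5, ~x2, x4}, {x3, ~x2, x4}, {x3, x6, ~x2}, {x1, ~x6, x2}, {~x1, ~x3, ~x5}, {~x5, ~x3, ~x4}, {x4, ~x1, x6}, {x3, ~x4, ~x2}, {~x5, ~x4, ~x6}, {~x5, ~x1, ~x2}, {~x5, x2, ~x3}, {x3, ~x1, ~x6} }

x1=1,  x2=0,  x3=0,  x4=1,  x5=0,  x6=0

Case x5 = 0:
Case x2 = 0:
Case x4 = 1:
(x1) alone gives x1 = 1.
Case x3 = 0:
(~x6) alone gives x6 = 0.
This assignment satisfies each clause.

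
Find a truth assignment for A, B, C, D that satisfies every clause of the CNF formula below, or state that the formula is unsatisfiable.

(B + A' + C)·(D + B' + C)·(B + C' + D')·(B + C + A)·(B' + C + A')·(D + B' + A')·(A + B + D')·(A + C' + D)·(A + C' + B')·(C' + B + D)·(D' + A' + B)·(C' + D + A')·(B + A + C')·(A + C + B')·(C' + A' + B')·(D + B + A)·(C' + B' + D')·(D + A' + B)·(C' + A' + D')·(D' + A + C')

UNSATISFIABLE

Branch on B: set B = 1.
Branch on D: set D = 1.
Unit clause (C') forces C = 0.
Unit clause (A') forces A = 0.
But (A) is also a unit clause — contradiction.
That branch fails; take D = 0 instead.
Unit clause (C) forces C = 1.
Unit clause (A') forces A = 0.
But (A) is also a unit clause — contradiction.
Neither D = 1 nor D = 0 works.
That branch fails; take B = 0 instead.
Branch on A: set A = 0.
Unit clause (C) forces C = 1.
But (C') is also a unit clause — contradiction.
That branch fails; take A = 1 instead.
Unit clause (C) forces C = 1.
Unit clause (D') forces D = 0.
But (D) is also a unit clause — contradiction.
Neither A = 1 nor A = 0 works.
Neither B = 1 nor B = 0 works.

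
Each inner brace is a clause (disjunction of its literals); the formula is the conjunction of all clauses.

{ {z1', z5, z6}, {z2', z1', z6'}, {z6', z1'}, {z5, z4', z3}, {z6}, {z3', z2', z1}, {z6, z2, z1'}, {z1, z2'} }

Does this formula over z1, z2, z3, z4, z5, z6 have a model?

Yes, satisfiable

(z6) alone gives z6 = 1.
(z1') alone gives z1 = 0.
(z2') alone gives z2 = 0.
Suppose z5 = 1.
No clause remains; z3, z4 are free.
A satisfying assignment: z1 ↦ 0, z2 ↦ 0, z3 ↦ 1, z4 ↦ 0, z5 ↦ 1, z6 ↦ 1.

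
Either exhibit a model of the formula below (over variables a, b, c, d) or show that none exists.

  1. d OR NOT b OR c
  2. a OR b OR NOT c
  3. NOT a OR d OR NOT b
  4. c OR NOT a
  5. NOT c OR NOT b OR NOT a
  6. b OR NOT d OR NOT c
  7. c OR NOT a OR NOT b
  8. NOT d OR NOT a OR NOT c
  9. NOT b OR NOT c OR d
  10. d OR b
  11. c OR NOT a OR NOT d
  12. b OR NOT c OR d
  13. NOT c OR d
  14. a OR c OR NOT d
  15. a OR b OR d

a: false, b: true, c: true, d: true

Try c = true.
The clause (d) is unit, so d = true.
The clause (b) is unit, so b = true.
The clause (NOT a) is unit, so a = false.
Every clause now holds.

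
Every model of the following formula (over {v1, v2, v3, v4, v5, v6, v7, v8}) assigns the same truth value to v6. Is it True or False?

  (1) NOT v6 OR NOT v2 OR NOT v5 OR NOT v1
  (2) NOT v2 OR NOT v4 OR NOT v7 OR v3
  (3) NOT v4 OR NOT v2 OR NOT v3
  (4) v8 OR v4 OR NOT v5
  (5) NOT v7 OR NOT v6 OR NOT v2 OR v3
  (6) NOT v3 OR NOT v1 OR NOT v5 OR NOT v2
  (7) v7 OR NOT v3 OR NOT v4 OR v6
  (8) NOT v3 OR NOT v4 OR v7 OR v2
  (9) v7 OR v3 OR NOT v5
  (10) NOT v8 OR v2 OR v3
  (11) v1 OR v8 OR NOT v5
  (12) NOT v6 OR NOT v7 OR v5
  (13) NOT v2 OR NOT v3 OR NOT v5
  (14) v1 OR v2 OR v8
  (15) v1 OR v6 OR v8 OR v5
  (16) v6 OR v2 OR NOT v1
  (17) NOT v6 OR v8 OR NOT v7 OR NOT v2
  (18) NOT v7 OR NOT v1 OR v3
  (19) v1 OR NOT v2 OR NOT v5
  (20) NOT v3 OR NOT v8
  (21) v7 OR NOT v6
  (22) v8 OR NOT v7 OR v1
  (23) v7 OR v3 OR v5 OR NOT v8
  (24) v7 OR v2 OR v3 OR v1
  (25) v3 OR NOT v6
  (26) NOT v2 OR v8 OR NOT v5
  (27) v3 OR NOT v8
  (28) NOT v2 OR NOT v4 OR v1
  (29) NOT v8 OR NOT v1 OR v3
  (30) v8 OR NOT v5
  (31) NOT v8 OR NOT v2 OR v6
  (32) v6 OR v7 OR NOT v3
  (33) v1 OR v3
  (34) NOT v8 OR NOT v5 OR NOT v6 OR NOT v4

False

Suppose v6 = true.
Unit clause (v7) forces v7 = true.
Unit clause (v5) forces v5 = true.
Unit clause (v3) forces v3 = true.
Unit clause (NOT v2) forces v2 = false.
Unit clause (NOT v8) forces v8 = false.
But (v8) is also a unit clause — contradiction.
So every satisfying assignment has v6 = False.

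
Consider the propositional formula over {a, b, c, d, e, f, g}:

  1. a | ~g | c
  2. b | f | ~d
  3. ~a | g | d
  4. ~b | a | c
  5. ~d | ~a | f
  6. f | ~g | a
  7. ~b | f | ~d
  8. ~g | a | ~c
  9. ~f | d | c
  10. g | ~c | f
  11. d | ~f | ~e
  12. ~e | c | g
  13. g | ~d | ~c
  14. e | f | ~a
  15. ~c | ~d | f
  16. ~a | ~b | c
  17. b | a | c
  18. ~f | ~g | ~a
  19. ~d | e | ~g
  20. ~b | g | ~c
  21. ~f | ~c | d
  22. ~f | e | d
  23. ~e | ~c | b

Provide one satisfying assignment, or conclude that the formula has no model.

Try a = 1.
Try g = 1.
The clause (~f) is unit, so f = 0.
The clause (~d) is unit, so d = 0.
The clause (e) is unit, so e = 1.
Try b = 1.
The clause (c) is unit, so c = 1.
This assignment satisfies each clause.

a: 1; b: 1; c: 1; d: 0; e: 1; f: 0; g: 1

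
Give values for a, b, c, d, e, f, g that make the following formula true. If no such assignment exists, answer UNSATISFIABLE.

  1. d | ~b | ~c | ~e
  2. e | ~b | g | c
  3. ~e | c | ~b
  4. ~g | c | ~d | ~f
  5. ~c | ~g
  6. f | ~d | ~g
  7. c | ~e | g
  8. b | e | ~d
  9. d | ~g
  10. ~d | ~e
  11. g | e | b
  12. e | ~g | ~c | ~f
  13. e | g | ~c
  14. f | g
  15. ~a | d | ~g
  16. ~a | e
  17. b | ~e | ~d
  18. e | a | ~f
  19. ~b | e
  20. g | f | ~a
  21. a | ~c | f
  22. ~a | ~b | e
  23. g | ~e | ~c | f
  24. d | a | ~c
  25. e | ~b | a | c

Branch on c: set c = 1.
(~g) alone gives g = 0.
(e) alone gives e = 1.
(~d) alone gives d = 0.
(~b) alone gives b = 0.
(f) alone gives f = 1.
(a) alone gives a = 1.
Every clause now holds.

a ↦ 1, b ↦ 0, c ↦ 1, d ↦ 0, e ↦ 1, f ↦ 1, g ↦ 0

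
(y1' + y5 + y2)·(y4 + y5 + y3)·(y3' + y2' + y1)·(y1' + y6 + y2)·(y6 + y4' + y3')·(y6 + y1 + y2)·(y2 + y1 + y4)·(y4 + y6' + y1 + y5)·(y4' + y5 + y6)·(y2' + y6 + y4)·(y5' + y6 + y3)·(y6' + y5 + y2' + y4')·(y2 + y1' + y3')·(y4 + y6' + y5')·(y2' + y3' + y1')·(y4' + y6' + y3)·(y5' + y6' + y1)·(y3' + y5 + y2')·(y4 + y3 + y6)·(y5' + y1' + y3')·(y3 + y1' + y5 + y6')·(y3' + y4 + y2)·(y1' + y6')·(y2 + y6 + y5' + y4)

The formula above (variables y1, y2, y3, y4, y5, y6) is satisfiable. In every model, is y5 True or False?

False

Suppose y5 = 1.
Suppose y6 = 1.
The clause (y4) is unit, so y4 = 1.
The clause (y3) is unit, so y3 = 1.
The clause (y1) is unit, so y1 = 1.
That conflicts with the unit clause (y1').
Backtrack on y6: now try y6 = 0.
The clause (y3) is unit, so y3 = 1.
The clause (y4') is unit, so y4 = 0.
The clause (y2') is unit, so y2 = 0.
That conflicts with the unit clause (y2).
Neither y6 = 1 nor y6 = 0 works.
So every satisfying assignment has y5 = False.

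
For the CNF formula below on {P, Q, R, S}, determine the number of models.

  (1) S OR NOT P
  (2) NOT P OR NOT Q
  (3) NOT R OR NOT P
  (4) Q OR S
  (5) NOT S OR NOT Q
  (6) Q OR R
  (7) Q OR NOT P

3

There are 2^4 = 16 truth assignments over (P, Q, R, S).
Split on R. With R = true, the clauses containing R are satisfied and NOT R drops from the rest; 2 of the 2^3 = 8 assignments to the other variables satisfy what remains.
With R = false, by the same count on the reduced clause set, 1 assignment works.
Total: 2 + 1 = 3.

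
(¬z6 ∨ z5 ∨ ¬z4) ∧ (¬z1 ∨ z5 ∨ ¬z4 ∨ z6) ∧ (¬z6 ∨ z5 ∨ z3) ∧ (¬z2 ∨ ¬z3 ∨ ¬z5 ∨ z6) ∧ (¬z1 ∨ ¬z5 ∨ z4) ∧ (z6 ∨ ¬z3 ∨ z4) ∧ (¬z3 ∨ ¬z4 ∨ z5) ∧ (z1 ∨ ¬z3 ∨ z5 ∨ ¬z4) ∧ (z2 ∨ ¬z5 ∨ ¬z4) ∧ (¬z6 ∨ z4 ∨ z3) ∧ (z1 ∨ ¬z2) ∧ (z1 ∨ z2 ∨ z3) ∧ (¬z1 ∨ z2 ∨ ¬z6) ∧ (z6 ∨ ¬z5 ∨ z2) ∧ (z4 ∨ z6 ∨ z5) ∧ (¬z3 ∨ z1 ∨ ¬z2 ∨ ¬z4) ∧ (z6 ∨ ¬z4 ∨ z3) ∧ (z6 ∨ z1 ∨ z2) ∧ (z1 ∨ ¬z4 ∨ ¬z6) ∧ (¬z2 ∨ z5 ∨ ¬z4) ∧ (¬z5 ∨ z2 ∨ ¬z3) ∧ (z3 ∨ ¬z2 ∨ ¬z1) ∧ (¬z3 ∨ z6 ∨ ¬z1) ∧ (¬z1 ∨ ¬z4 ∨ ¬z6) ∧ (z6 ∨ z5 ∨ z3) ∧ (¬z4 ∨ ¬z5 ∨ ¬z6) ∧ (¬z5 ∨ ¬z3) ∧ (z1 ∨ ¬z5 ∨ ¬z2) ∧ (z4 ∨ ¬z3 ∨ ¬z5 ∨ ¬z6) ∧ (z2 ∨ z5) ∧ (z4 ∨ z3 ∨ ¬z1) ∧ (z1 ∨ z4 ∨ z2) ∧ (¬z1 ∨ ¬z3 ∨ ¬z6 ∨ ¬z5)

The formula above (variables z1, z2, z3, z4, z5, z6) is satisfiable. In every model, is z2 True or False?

True

Suppose z2 = False.
The clause (z5) is unit, so z5 = True.
The clause (¬z4) is unit, so z4 = False.
The clause (¬z1) is unit, so z1 = False.
Now (z1) is unsatisfied and unit — conflict.
So every satisfying assignment has z2 = True.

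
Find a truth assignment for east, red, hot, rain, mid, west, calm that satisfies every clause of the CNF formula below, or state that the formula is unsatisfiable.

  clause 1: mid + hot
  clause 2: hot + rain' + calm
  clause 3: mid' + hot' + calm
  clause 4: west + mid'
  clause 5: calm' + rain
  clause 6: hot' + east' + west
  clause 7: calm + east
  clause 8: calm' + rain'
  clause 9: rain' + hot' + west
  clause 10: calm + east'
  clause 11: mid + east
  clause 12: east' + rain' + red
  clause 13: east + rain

Case mid = 1:
(west) alone gives west = 1.
Case hot = 0:
Case rain = 0:
(calm') alone gives calm = 0.
(east) alone gives east = 1.
That conflicts with the unit clause (east').
Undo rain and try rain = 1.
(calm) alone gives calm = 1.
That conflicts with the unit clause (calm').
Neither rain = 1 nor rain = 0 works.
Undo hot and try hot = 1.
(calm) alone gives calm = 1.
(rain) alone gives rain = 1.
That conflicts with the unit clause (rain').
Neither hot = 1 nor hot = 0 works.
Undo mid and try mid = 0.
(hot) alone gives hot = 1.
(east) alone gives east = 1.
(west) alone gives west = 1.
(calm) alone gives calm = 1.
(rain) alone gives rain = 1.
That conflicts with the unit clause (rain').
Neither mid = 1 nor mid = 0 works.

UNSATISFIABLE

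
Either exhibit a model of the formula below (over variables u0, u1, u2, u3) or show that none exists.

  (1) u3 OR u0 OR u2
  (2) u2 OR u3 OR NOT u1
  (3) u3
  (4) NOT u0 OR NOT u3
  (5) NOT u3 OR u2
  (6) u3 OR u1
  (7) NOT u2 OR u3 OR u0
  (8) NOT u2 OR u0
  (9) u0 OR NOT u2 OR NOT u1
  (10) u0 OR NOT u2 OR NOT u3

The clause (u3) is unit, so u3 = true.
The clause (NOT u0) is unit, so u0 = false.
The clause (u2) is unit, so u2 = true.
Now (NOT u2) is unsatisfied and unit — conflict.

UNSATISFIABLE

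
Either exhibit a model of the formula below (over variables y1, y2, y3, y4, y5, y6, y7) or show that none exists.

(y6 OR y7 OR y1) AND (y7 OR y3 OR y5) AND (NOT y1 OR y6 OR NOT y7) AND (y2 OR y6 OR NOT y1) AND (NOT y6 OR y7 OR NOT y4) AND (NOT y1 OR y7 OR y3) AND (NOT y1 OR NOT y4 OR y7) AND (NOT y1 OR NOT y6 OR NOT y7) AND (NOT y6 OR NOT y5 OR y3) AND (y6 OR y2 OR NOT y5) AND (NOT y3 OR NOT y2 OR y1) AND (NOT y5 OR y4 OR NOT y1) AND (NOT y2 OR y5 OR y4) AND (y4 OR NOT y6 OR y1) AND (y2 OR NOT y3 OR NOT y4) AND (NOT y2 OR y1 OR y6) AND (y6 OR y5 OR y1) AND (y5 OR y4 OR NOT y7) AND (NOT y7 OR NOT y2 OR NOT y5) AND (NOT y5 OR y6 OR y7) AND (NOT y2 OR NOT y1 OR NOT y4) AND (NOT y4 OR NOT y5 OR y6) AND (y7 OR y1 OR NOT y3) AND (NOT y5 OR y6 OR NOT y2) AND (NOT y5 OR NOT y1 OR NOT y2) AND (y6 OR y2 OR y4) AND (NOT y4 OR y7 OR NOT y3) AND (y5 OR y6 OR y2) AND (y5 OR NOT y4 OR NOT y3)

y1: true; y2: false; y3: true; y4: false; y5: false; y6: true; y7: false

Try y6 = true.
Try y7 = false.
(NOT y4) alone gives y4 = false.
(y1) alone gives y1 = true.
(y3) alone gives y3 = true.
(NOT y5) alone gives y5 = false.
(NOT y2) alone gives y2 = false.
Every clause now holds.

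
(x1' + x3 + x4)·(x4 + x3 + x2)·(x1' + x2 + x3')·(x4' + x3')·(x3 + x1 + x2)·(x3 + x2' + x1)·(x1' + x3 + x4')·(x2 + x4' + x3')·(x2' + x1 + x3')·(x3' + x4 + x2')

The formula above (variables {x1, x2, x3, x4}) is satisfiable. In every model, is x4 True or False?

False

Suppose x4 = 1.
(x3') alone gives x3 = 0.
(x1') alone gives x1 = 0.
(x2) alone gives x2 = 1.
But (x2') is also a unit clause — contradiction.
So every satisfying assignment has x4 = False.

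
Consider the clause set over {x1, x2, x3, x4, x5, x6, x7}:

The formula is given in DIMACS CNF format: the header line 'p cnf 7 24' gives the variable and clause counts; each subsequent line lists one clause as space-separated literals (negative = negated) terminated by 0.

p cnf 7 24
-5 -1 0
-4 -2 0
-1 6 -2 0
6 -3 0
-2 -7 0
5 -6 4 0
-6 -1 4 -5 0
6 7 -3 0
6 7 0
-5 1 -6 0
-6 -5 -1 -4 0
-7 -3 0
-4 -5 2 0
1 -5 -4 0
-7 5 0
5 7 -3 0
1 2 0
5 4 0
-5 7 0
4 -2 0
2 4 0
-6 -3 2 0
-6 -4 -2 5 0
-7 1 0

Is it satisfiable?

Suppose x5 = False.
From the singleton clause (¬x7), x7 = False.
From the singleton clause (x6), x6 = True.
From the singleton clause (x4), x4 = True.
From the singleton clause (¬x2), x2 = False.
From the singleton clause (¬x3), x3 = False.
From the singleton clause (x1), x1 = True.
Every clause now holds.
A satisfying assignment: x1: True; x2: False; x3: False; x4: True; x5: False; x6: True; x7: False.

Satisfiable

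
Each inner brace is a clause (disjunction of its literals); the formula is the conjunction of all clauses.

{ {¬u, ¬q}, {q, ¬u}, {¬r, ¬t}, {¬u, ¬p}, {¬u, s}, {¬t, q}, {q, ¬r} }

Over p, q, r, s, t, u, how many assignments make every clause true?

There are 2^6 = 64 truth assignments over (p, q, r, s, t, u).
Split on u. With u = True, the clauses containing u are satisfied and ¬u drops from the rest; 0 of the 2^5 = 32 assignments to the other variables satisfy what remains.
With u = False, by the same count on the reduced clause set, 16 assignments work.
Total: 0 + 16 = 16.

16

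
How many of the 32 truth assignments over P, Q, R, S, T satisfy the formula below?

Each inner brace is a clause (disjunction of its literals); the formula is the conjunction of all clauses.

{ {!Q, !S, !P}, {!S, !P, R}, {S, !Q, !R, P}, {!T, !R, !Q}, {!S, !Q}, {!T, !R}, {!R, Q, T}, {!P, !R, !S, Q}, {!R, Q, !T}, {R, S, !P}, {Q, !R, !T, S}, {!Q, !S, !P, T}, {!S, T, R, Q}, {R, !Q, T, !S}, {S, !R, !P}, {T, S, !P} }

There are 2^5 = 32 truth assignments over (P, Q, R, S, T).
Split on Q. With Q = true, the clauses containing Q are satisfied and !Q drops from the rest; 2 of the 2^4 = 16 assignments to the other variables satisfy what remains.
With Q = false, by the same count on the reduced clause set, 3 assignments work.
Total: 2 + 3 = 5.

5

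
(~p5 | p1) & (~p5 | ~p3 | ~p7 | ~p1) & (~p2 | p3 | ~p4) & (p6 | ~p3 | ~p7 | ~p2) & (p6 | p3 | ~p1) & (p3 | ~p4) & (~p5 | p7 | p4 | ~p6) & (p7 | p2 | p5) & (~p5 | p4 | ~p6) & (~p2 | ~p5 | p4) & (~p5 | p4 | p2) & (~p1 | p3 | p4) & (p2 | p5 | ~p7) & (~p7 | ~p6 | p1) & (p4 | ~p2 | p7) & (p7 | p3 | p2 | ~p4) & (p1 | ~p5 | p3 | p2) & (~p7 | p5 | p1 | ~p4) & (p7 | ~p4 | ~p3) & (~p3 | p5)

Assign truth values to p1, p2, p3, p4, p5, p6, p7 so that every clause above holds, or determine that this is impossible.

Try p5 = 0.
The clause (~p3) is unit, so p3 = 0.
The clause (~p4) is unit, so p4 = 0.
The clause (~p1) is unit, so p1 = 0.
Try p7 = 1.
The clause (p2) is unit, so p2 = 1.
The clause (~p6) is unit, so p6 = 0.
Every clause now holds.

p1=0; p2=1; p3=0; p4=0; p5=0; p6=0; p7=1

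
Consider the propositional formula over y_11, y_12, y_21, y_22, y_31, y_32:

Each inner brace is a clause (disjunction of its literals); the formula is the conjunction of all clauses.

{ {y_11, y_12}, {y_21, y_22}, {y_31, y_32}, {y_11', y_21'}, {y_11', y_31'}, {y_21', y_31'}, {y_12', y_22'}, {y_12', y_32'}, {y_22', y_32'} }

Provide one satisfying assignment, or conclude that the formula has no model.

Try y_11 = 1.
(y_21') alone gives y_21 = 0.
(y_22) alone gives y_22 = 1.
(y_31') alone gives y_31 = 0.
(y_32) alone gives y_32 = 1.
But (y_32') is also a unit clause — contradiction.
So y_11 must be the other value — set y_11 = 0.
(y_12) alone gives y_12 = 1.
(y_22') alone gives y_22 = 0.
(y_21) alone gives y_21 = 1.
(y_31') alone gives y_31 = 0.
(y_32) alone gives y_32 = 1.
But (y_32') is also a unit clause — contradiction.
Either choice for y_11 ends in contradiction.

UNSATISFIABLE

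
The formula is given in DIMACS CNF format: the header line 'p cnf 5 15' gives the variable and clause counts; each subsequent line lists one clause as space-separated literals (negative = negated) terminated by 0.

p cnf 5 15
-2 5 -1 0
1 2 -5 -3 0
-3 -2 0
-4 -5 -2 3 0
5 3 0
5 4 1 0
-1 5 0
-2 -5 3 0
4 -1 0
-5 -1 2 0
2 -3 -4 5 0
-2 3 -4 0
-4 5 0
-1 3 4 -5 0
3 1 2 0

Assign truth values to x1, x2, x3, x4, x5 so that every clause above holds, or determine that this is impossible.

UNSATISFIABLE

Suppose x3 = False.
(x5) alone gives x5 = True.
(¬x2) alone gives x2 = False.
(¬x1) alone gives x1 = False.
But (x1) is also a unit clause — contradiction.
Undo x3 and try x3 = True.
(¬x2) alone gives x2 = False.
Suppose x1 = True.
(x5) alone gives x5 = True.
But (¬x5) is also a unit clause — contradiction.
Undo x1 and try x1 = False.
(¬x5) alone gives x5 = False.
(x4) alone gives x4 = True.
But (¬x4) is also a unit clause — contradiction.
Either choice for x1 ends in contradiction.
Either choice for x3 ends in contradiction.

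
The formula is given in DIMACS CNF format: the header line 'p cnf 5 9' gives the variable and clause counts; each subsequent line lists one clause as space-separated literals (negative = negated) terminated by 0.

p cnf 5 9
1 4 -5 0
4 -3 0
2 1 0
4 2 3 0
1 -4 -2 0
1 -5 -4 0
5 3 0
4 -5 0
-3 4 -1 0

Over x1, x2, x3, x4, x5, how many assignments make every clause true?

6

There are 2^5 = 32 truth assignments over (x1, x2, x3, x4, x5).
Split on x2. With x2 = True, the clauses containing x2 are satisfied and ¬x2 drops from the rest; 3 of the 2^4 = 16 assignments to the other variables satisfy what remains.
With x2 = False, by the same count on the reduced clause set, 3 assignments work.
(One model: x1=T, x2=F, x3=F, x4=T, x5=T.)
Total: 3 + 3 = 6.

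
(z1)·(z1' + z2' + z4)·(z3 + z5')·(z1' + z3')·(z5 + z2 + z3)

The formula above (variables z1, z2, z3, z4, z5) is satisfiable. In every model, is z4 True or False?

Suppose z4 = 0.
(z1) alone gives z1 = 1.
(z2') alone gives z2 = 0.
(z3') alone gives z3 = 0.
(z5') alone gives z5 = 0.
But (z5) is also a unit clause — contradiction.
So every satisfying assignment has z4 = True.

True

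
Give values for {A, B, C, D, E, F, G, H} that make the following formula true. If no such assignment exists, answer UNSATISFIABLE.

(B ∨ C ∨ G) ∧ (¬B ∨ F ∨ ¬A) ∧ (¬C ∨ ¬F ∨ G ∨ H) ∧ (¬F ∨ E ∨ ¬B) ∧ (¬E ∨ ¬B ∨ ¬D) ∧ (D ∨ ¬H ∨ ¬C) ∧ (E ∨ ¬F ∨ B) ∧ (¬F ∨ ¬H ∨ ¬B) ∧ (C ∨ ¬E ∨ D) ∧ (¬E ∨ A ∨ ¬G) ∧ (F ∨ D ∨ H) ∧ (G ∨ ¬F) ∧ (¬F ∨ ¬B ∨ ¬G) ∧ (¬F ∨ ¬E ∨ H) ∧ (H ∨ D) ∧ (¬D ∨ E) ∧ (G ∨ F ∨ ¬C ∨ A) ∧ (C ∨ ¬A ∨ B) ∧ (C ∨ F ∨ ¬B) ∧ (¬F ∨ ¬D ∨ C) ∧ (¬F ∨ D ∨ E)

Suppose G = True.
Suppose E = True.
Unit clause (A) forces A = True.
Suppose B = False.
Unit clause (C) forces C = True.
Suppose D = True.
Suppose F = False.
All clauses hold; H can take either value.

A ↦ True, B ↦ False, C ↦ True, D ↦ True, E ↦ True, F ↦ False, G ↦ True, H ↦ True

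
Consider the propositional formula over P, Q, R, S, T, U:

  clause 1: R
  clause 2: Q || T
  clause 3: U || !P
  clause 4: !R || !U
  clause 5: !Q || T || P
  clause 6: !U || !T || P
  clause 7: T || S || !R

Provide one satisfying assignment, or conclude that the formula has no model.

(R) alone gives R = true.
(!U) alone gives U = false.
(!P) alone gives P = false.
Suppose Q = false.
(T) alone gives T = true.
No clause remains; S is free.

P=false,  Q=false,  R=true,  S=true,  T=true,  U=false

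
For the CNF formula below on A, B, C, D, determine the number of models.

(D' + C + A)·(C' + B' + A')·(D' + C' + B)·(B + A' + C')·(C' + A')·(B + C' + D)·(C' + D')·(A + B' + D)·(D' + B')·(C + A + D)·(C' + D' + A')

3

There are 2^4 = 16 truth assignments over (A, B, C, D).
Split on B. With B = 1, the clauses containing B are satisfied and B' drops from the rest; 1 of the 2^3 = 8 assignments to the other variables satisfy what remains.
With B = 0, by the same count on the reduced clause set, 2 assignments work.
(One model: A=T, B=F, C=F, D=F.)
Total: 1 + 2 = 3.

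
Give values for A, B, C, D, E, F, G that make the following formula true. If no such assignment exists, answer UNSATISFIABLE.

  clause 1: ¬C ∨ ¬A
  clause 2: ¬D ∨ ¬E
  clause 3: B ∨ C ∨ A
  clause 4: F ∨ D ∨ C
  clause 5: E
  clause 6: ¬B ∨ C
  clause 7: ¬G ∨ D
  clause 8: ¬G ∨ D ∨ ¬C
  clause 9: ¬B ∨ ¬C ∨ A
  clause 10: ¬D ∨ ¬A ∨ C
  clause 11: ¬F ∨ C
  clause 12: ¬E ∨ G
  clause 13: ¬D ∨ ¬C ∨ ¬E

UNSATISFIABLE

Unit clause (E) forces E = True.
Unit clause (¬D) forces D = False.
Unit clause (¬G) forces G = False.
Now (G) is unsatisfied and unit — conflict.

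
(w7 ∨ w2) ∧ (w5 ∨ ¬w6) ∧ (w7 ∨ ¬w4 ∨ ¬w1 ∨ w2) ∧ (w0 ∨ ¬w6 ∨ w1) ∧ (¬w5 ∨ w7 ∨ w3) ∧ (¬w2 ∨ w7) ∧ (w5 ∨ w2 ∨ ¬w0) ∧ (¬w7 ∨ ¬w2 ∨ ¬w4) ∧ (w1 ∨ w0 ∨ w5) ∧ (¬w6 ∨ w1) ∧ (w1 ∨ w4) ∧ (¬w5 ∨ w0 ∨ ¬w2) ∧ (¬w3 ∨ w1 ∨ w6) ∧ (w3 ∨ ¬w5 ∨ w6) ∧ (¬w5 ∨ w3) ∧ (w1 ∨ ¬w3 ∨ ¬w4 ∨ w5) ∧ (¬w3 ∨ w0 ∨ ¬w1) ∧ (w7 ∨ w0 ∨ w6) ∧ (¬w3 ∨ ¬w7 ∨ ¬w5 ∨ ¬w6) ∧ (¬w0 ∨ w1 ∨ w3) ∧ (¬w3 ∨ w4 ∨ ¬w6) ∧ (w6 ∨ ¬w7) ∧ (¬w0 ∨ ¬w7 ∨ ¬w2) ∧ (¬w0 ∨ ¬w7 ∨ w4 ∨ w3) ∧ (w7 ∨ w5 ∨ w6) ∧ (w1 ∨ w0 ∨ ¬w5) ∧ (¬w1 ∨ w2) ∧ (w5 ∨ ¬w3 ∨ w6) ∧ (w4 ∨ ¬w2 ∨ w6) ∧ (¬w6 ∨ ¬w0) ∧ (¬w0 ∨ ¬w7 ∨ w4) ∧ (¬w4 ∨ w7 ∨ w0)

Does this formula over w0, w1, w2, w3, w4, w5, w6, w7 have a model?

Unsatisfiable

Try w7 = True.
Unit clause (w6) forces w6 = True.
Unit clause (w5) forces w5 = True.
Unit clause (w1) forces w1 = True.
Unit clause (w3) forces w3 = True.
Now (¬w3) is unsatisfied and unit — conflict.
That branch fails; take w7 = False instead.
Unit clause (w2) forces w2 = True.
Now (¬w2) is unsatisfied and unit — conflict.
Neither w7 = True nor w7 = False works.
No assignment satisfies every clause.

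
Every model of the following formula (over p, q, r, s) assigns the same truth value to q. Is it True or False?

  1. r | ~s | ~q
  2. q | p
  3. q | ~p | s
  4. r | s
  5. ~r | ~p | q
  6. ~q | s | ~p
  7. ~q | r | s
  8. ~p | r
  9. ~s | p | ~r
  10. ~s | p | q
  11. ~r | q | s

True

Suppose q = 0.
From the singleton clause (p), p = 1.
From the singleton clause (s), s = 1.
From the singleton clause (~r), r = 0.
Now (r) is unsatisfied and unit — conflict.
So every satisfying assignment has q = True.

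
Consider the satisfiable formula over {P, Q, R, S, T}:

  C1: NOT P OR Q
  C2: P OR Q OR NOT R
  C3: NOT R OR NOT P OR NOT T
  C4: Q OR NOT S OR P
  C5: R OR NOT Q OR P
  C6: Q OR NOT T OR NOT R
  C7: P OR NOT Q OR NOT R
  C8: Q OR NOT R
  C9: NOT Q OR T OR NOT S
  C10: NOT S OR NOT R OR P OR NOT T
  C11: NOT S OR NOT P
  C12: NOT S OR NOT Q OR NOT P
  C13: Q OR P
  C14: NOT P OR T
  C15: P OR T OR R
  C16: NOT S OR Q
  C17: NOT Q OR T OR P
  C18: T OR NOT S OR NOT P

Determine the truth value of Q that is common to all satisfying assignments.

True

Suppose Q = false.
From the singleton clause (NOT P), P = false.
But (P) is also a unit clause — contradiction.
So every satisfying assignment has Q = True.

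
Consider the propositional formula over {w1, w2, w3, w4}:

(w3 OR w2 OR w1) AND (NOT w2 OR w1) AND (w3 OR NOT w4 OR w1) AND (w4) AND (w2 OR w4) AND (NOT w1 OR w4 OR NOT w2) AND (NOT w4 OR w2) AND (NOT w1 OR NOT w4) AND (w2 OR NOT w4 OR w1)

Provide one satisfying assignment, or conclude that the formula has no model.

UNSATISFIABLE

Unit clause (w4) forces w4 = true.
Unit clause (w2) forces w2 = true.
Unit clause (w1) forces w1 = true.
That conflicts with the unit clause (NOT w1).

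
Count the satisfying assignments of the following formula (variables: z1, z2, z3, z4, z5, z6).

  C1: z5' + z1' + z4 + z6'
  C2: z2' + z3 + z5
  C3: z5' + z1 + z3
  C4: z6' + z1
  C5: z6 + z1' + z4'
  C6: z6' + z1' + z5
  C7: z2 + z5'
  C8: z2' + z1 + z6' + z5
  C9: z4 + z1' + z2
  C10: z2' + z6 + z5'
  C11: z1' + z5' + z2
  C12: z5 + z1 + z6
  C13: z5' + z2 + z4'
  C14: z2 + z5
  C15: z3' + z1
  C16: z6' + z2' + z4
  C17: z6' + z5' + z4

There are 2^6 = 64 truth assignments over (z1, z2, z3, z4, z5, z6).
Split on z6. With z6 = 1, the clauses containing z6 are satisfied and z6' drops from the rest; 2 of the 2^5 = 32 assignments to the other variables satisfy what remains.
With z6 = 0, by the same count on the reduced clause set, 1 assignment works.
Total: 2 + 1 = 3.

3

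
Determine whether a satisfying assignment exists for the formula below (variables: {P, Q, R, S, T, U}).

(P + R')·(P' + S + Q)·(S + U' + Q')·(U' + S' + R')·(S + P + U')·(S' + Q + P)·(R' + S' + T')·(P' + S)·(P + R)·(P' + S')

Unsatisfiable

Branch on P: set P = 1.
Unit clause (S) forces S = 1.
That conflicts with the unit clause (S').
That branch fails; take P = 0 instead.
Unit clause (R') forces R = 0.
That conflicts with the unit clause (R).
Either choice for P ends in contradiction.
No assignment satisfies every clause.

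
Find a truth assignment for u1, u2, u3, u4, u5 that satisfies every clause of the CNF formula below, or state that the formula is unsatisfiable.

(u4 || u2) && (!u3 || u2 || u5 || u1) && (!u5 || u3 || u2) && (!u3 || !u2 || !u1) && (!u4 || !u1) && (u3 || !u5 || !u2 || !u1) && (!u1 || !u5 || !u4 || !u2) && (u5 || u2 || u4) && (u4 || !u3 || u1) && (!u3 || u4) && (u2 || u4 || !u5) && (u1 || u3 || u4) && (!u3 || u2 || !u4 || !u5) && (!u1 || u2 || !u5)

u1=false; u2=true; u3=false; u4=true; u5=false

Try u4 = true.
(!u1) alone gives u1 = false.
Try u3 = false.
Try u5 = false.
No clause remains; u2 is free.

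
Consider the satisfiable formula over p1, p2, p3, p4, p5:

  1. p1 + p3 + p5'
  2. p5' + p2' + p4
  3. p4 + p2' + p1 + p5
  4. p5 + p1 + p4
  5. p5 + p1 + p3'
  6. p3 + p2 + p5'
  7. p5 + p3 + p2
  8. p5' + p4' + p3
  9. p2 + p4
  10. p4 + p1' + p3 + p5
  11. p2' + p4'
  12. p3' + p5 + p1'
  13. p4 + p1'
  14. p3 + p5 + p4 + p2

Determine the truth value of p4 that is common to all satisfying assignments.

Suppose p4 = 0.
From the singleton clause (p2), p2 = 1.
From the singleton clause (p5'), p5 = 0.
From the singleton clause (p1), p1 = 1.
But (p1') is also a unit clause — contradiction.
So every satisfying assignment has p4 = True.

True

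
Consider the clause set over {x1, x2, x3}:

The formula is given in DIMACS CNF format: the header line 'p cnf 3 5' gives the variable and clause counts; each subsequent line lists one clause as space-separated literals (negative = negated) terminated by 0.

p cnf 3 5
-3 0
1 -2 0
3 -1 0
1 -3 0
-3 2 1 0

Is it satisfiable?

Yes, satisfiable

From the singleton clause (¬x3), x3 = False.
From the singleton clause (¬x1), x1 = False.
From the singleton clause (¬x2), x2 = False.
This assignment satisfies each clause.
A satisfying assignment: x1=False; x2=False; x3=False.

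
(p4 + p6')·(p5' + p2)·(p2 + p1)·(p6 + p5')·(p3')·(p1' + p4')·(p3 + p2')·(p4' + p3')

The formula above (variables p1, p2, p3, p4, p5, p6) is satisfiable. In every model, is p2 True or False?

Suppose p2 = 1.
(p3') alone gives p3 = 0.
Now (p3) is unsatisfied and unit — conflict.
So every satisfying assignment has p2 = False.

False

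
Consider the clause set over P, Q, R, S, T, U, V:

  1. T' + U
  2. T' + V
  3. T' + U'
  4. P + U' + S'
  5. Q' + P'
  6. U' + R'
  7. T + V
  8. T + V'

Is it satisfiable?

Try T = 0.
Unit clause (V) forces V = 1.
That conflicts with the unit clause (V').
So T must be the other value — set T = 1.
Unit clause (U) forces U = 1.
That conflicts with the unit clause (U').
Either choice for T ends in contradiction.
No assignment satisfies every clause.

No, unsatisfiable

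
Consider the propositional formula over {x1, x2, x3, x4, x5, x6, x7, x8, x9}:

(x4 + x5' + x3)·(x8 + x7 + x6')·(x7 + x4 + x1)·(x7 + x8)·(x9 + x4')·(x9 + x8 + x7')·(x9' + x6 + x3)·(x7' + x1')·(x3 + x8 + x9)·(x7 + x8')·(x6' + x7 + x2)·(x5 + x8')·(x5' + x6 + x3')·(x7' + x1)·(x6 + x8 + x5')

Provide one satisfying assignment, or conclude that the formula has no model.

UNSATISFIABLE

Branch on x7: set x7 = 1.
The clause (x1') is unit, so x1 = 0.
That conflicts with the unit clause (x1).
Backtrack on x7: now try x7 = 0.
The clause (x8) is unit, so x8 = 1.
That conflicts with the unit clause (x8').
Neither x7 = 1 nor x7 = 0 works.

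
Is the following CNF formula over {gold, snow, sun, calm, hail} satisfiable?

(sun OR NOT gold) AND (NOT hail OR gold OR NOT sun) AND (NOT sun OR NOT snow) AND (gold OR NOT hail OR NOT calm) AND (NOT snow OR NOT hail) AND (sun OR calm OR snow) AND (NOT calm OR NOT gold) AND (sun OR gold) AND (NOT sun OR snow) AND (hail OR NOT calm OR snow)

Unsatisfiable

Try sun = true.
Unit clause (NOT snow) forces snow = false.
That conflicts with the unit clause (snow).
Backtrack on sun: now try sun = false.
Unit clause (NOT gold) forces gold = false.
That conflicts with the unit clause (gold).
Neither sun = true nor sun = false works.
No assignment satisfies every clause.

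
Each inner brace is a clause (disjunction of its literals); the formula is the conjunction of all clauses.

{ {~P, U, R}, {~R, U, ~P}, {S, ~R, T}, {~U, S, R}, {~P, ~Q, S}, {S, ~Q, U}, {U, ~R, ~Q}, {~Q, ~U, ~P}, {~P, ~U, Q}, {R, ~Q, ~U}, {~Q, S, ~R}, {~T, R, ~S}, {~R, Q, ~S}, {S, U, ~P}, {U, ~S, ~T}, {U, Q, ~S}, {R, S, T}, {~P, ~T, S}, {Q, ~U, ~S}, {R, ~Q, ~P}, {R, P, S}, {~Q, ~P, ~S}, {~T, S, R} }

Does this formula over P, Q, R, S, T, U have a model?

Satisfiable

Branch on P: set P = 0.
Branch on R: set R = 1.
Branch on S: set S = 1.
From the singleton clause (Q), Q = 1.
From the singleton clause (U), U = 1.
No clause remains; T is free.
A satisfying assignment: P: 0, Q: 1, R: 1, S: 1, T: 0, U: 1.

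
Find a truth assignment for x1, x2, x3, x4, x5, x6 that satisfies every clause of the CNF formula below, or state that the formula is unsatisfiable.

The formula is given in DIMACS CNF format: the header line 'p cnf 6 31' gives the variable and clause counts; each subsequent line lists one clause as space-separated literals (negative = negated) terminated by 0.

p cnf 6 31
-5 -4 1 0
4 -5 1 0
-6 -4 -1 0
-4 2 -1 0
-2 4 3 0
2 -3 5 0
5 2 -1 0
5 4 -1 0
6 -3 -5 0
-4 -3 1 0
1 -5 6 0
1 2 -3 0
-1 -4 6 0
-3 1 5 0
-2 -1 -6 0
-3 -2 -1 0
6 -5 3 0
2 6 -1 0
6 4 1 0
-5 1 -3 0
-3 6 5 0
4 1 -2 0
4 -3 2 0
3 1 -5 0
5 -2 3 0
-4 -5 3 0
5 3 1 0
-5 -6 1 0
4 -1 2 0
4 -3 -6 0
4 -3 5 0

Branch on x5: set x5 = False.
Branch on x2: set x2 = True.
The clause (x3) is unit, so x3 = True.
The clause (x1) is unit, so x1 = True.
But (¬x1) is also a unit clause — contradiction.
Backtrack on x2: now try x2 = False.
The clause (¬x3) is unit, so x3 = False.
The clause (¬x1) is unit, so x1 = False.
But (x1) is also a unit clause — contradiction.
Neither x2 = True nor x2 = False works.
Backtrack on x5: now try x5 = True.
Branch on x4: set x4 = False.
The clause (x1) is unit, so x1 = True.
The clause (x2) is unit, so x2 = True.
The clause (x3) is unit, so x3 = True.
But (¬x3) is also a unit clause — contradiction.
Backtrack on x4: now try x4 = True.
The clause (x1) is unit, so x1 = True.
The clause (¬x6) is unit, so x6 = False.
But (x6) is also a unit clause — contradiction.
Neither x4 = True nor x4 = False works.
Neither x5 = True nor x5 = False works.

UNSATISFIABLE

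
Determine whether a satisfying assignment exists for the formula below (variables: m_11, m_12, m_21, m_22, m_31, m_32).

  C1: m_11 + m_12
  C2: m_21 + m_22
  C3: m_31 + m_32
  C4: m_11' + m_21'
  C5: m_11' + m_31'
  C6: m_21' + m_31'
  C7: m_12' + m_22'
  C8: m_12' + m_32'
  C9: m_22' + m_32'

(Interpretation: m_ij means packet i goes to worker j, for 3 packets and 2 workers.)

Unsatisfiable

Branch on m_11: set m_11 = 1.
(m_21') alone gives m_21 = 0.
(m_22) alone gives m_22 = 1.
(m_31') alone gives m_31 = 0.
(m_32) alone gives m_32 = 1.
That conflicts with the unit clause (m_32').
That branch fails; take m_11 = 0 instead.
(m_12) alone gives m_12 = 1.
(m_22') alone gives m_22 = 0.
(m_21) alone gives m_21 = 1.
(m_31') alone gives m_31 = 0.
(m_32) alone gives m_32 = 1.
That conflicts with the unit clause (m_32').
Neither m_11 = 1 nor m_11 = 0 works.
No assignment satisfies every clause.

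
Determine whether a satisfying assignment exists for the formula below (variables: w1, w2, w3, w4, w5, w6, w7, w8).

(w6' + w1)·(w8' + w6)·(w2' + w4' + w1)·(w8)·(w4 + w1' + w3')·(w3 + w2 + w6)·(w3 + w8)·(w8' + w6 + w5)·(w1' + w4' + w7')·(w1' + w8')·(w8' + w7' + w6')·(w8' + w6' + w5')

Unit clause (w8) forces w8 = 1.
Unit clause (w6) forces w6 = 1.
Unit clause (w1) forces w1 = 1.
But (w1') is also a unit clause — contradiction.
No assignment satisfies every clause.

Unsatisfiable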